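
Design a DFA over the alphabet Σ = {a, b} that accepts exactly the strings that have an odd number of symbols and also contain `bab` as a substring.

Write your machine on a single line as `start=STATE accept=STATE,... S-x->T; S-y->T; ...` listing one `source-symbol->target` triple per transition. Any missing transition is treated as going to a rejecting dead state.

start=q0; accept=q6; q0-a->q1; q0-b->q2; q1-a->q0; q1-b->q3; q2-a->q4; q2-b->q3; q3-a->q5; q3-b->q2; q4-a->q1; q4-b->q6; q5-a->q0; q5-b->q7; q6-a->q7; q6-b->q7; q7-a->q6; q7-b->q6

Run two small machines in parallel and take their product. The first has 2 states tracking the input length modulo 2; the second has 4 states tracking whether and how much of `bab` has been seen. A product state is a pair (one from each), accepting exactly when both do.
With 8 states:
        a   b  
>  q0   q1  q2 
   q1   q0  q3 
   q2   q4  q3 
   q3   q5  q2 
   q4   q1  q6 
   q5   q0  q7 
 * q6   q7  q7 
   q7   q6  q6 
(> = start, * = accepting)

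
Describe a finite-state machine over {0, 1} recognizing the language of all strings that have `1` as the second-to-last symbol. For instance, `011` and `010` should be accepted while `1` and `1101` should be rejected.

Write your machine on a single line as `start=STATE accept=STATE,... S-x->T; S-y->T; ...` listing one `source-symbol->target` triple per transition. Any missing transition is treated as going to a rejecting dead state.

start=A; accept=F,G; A-0->B; A-1->C; B-0->D; B-1->E; C-0->F; C-1->G; D-0->D; D-1->E; E-0->F; E-1->G; F-0->D; F-1->E; G-0->F; G-1->G

A DFA must remember the last 2 symbols (since which symbol is second-to-last isn't known until the input ends). Use one state per possible window of the last ≤2 symbols; accept from those whose window starts with `1`.
       0  1 
>  A   B  C 
   B   D  E 
   C   F  G 
   D   D  E 
   E   F  G 
 * F   D  E 
 * G   F  G 
(> = start, * = accepting)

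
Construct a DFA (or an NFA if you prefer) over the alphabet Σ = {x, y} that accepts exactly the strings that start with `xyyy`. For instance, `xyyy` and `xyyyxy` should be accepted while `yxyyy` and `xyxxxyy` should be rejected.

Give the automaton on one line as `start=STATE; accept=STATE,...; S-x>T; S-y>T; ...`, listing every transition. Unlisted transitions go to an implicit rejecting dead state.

start=A; accept=E; A-x>B; A-y>F; B-x>F; B-y>C; C-x>F; C-y>D; D-x>F; D-y>E; E-x>E; E-y>E; F-x>F; F-y>F

Check the first 4 symbols one by one: A through D record how many have matched `xyyy` so far; any wrong symbol goes to the dead state F. After all 4 match we enter the accepting sink E.
       x  y 
>  A   B  F 
   B   F  C 
   C   F  D 
   D   F  E 
 * E   E  E 
   F   F  F 
(> = start, * = accepting)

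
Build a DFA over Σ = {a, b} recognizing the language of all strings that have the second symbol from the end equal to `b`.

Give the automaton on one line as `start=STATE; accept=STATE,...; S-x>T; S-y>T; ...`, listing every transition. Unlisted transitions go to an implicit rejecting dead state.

start=q0; accept=q5,q6; q0-a>q1; q0-b>q2; q1-a>q3; q1-b>q4; q2-a>q5; q2-b>q6; q3-a>q3; q3-b>q4; q4-a>q5; q4-b>q6; q5-a>q3; q5-b>q4; q6-a>q5; q6-b>q6

A DFA must remember the last 2 symbols (since which symbol is second-to-last isn't known until the input ends). Use one state per possible window of the last ≤2 symbols; accept from those whose window starts with `b`.
With 7 states:
        a   b  
>  q0   q1  q2 
   q1   q3  q4 
   q2   q5  q6 
   q3   q3  q4 
   q4   q5  q6 
 * q5   q3  q4 
 * q6   q5  q6 
(> = start, * = accepting)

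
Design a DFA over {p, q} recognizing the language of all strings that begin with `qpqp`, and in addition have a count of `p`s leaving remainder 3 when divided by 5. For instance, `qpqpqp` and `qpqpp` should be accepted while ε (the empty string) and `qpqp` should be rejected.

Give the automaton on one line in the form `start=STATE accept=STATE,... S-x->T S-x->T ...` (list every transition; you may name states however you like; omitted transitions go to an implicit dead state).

start=A accept=K A-p->B A-q->C B-p->D B-q->B C-p->E C-q->F D-p->G D-q->D E-p->D E-q->H F-p->B F-q->F G-p->I G-q->G H-p->J H-q->B I-p->F I-q->I J-p->K J-q->J K-p->L K-q->K L-p->M L-q->L M-p->N M-q->M N-p->J N-q->N

Handle the two conditions separately and then intersect. The first has 6 states tracking whether the input so far still matches the prefix `qpqp`; the second has 5 states tracking the count of `p`s modulo 5. A product state is a pair (one from each), accepting exactly when both do.
14 states suffice.
       p  q 
>  A   B  C 
   B   D  B 
   C   E  F 
   D   G  D 
   E   D  H 
   F   B  F 
   G   I  G 
   H   J  B 
   I   F  I 
   J   K  J 
 * K   L  K 
   L   M  L 
   M   N  M 
   N   J  N 
(> = start, * = accepting)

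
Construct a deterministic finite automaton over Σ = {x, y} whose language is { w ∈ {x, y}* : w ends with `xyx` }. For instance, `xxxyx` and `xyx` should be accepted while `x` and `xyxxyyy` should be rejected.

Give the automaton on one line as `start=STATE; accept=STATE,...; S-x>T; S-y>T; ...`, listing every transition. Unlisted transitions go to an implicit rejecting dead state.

start=A; accept=D; A-x>B; A-y>A; B-x>B; B-y>C; C-x>D; C-y>A; D-x>B; D-y>C

Let each state record the length of the longest suffix of the input read so far that is also a prefix of `xyx`. B means the last symbol is `x`; C means the last 2 symbols are `xy`; D means the last 3 symbols are `xyx`. Accept only at D, where the string currently ends in `xyx`.
With 4 states:
       x  y 
>  A   B  A 
   B   B  C 
   C   D  A 
 * D   B  C 
(> = start, * = accepting)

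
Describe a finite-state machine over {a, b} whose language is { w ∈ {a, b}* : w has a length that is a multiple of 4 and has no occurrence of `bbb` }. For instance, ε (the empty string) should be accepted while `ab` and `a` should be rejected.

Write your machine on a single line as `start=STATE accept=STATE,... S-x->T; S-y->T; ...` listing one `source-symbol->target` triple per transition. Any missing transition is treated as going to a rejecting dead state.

Handle the two conditions separately and then intersect. The first has 4 states tracking the input length modulo 4; the second has 4 states tracking partial matches of the forbidden pattern `bbb`. A product state is a pair (one from each), accepting exactly when both do.
16 states suffice.
          a    b  
>* S0     S1   S2 
   S1     S3   S4 
   S2     S3   S5 
   S3     S6   S7 
   S4     S6   S8 
   S5     S6   S9 
   S6     S0  S10 
   S7     S0  S11 
   S8     S0  S12 
   S9    S12  S12 
 * S10    S1  S13 
 * S11    S1  S14 
   S12   S14  S14 
   S13    S3  S15 
   S14   S15  S15 
   S15    S9   S9 
(> = start, * = accepting)

start=S0; accept=S0,S10,S11; S0-a->S1; S0-b->S2; S1-a->S3; S1-b->S4; S2-a->S3; S2-b->S5; S3-a->S6; S3-b->S7; S4-a->S6; S4-b->S8; S5-a->S6; S5-b->S9; S6-a->S0; S6-b->S10; S7-a->S0; S7-b->S11; S8-a->S0; S8-b->S12; S9-a->S12; S9-b->S12; S10-a->S1; S10-b->S13; S11-a->S1; S11-b->S14; S12-a->S14; S12-b->S14; S13-a->S3; S13-b->S15; S14-a->S15; S14-b->S15; S15-a->S9; S15-b->S9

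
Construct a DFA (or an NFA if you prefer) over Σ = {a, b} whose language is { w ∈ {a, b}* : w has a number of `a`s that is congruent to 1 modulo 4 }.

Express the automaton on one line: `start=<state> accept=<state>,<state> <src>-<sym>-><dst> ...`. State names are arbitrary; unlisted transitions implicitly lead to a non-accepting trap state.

The only thing that matters is how many `a`s have appeared, reduced mod 4. Use one state per residue: s0 for 0, …, s3 for 3. Reading `a` moves to the next residue; anything else stays put. s1 is accepting.
A 4-state machine:
        a   b  
>  s0   s1  s0 
 * s1   s2  s1 
   s2   s3  s2 
   s3   s0  s3 
(> = start, * = accepting)

start=s0 accept=s1 s0-a->s1 s0-b->s0 s1-a->s2 s1-b->s1 s2-a->s3 s2-b->s2 s3-a->s0 s3-b->s3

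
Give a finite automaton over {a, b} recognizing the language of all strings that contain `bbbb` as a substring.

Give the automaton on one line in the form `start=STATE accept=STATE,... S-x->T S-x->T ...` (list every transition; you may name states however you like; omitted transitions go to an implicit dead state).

States s0..s3 record the length of the longest prefix of `bbbb` that matches the current input suffix. Reaching s4 means `bbbb` has been seen, and we stay there forever. Accept from s4.
With 5 states:
        a   b  
>  s0   s0  s1 
   s1   s0  s2 
   s2   s0  s3 
   s3   s0  s4 
 * s4   s4  s4 
(> = start, * = accepting)

start=s0 accept=s4 s0-a->s0 s0-b->s1 s1-a->s0 s1-b->s2 s2-a->s0 s2-b->s3 s3-a->s0 s3-b->s4 s4-a->s4 s4-b->s4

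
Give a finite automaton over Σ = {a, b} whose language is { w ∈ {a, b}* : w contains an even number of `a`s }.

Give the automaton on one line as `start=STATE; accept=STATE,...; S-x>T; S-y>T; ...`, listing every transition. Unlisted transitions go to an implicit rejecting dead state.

The only thing that matters is how many `a`s have appeared, reduced mod 2. Use one state per residue: q0 for 0, …, q1 for 1. Reading `a` moves to the next residue; anything else stays put. q0 is accepting.
A 2-state machine:
        a   b  
>* q0   q1  q0 
   q1   q0  q1 
(> = start, * = accepting)

start=q0; accept=q0; q0-a>q1; q0-b>q0; q1-a>q0; q1-b>q1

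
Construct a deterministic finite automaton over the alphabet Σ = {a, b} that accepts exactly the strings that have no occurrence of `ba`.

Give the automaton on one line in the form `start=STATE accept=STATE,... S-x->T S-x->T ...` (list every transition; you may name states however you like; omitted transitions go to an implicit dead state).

This is the complement of 'contains `ba`'. Use the same substring-matching states — s0 through s2 holding how much of `ba` has just been matched — but flip the accepting set: everything except the trap s2 accepts.
A 3-state machine:
        a   b  
>* s0   s0  s1 
 * s1   s2  s1 
   s2   s2  s2 
(> = start, * = accepting)

start=s0 accept=s0,s1 s0-a->s0 s0-b->s1 s1-a->s2 s1-b->s1 s2-a->s2 s2-b->s2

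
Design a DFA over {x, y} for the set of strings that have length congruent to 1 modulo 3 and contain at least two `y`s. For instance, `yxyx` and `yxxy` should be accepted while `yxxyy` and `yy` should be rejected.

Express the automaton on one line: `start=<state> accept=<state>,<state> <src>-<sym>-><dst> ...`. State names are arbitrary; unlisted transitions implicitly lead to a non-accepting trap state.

start=A accept=J,K A-x->B A-y->C B-x->D B-y->E C-x->E C-y->F D-x->A D-y->G E-x->G E-y->H F-x->H F-y->I G-x->C G-y->J H-x->J H-y->K I-x->K I-y->K J-x->F J-y->L K-x->L K-y->L L-x->I L-y->I

Handle the two conditions separately and then intersect. One (3 states) tracks the input length modulo 3; the other (4 states) tracks the count of `y`s, saturating at 3. Each combined state is a pair, one component from each; accept when both components accept.
12 states suffice.
       x  y 
>  A   B  C 
   B   D  E 
   C   E  F 
   D   A  G 
   E   G  H 
   F   H  I 
   G   C  J 
   H   J  K 
   I   K  K 
 * J   F  L 
 * K   L  L 
   L   I  I 
(> = start, * = accepting)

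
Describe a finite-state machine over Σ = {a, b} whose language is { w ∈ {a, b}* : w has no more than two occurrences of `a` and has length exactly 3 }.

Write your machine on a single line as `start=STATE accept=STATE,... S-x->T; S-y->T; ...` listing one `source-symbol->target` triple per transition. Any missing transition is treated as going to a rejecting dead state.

start=s0; accept=s6; s0-a->s1; s0-b->s2; s1-a->s3; s1-b->s4; s2-a->s4; s2-b->s4; s3-a->s5; s3-b->s6; s4-a->s6; s4-b->s6; s5-a->s5; s5-b->s5; s6-a->s5; s6-b->s5

Handle the two conditions separately and then intersect. One (4 states) tracks the count of `a`s, saturating at 3; the other (5 states) tracks the input length, saturating at 4. Each combined state is a pair, one component from each; accept when both components accept. After merging equivalent states the machine shrinks.
7 states suffice.
        a   b  
>  s0   s1  s2 
   s1   s3  s4 
   s2   s4  s4 
   s3   s5  s6 
   s4   s6  s6 
   s5   s5  s5 
 * s6   s5  s5 
(> = start, * = accepting)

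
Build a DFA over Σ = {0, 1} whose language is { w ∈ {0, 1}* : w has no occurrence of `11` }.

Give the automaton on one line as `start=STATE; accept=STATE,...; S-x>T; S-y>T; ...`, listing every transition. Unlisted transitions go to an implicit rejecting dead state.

Track partial matches of the forbidden pattern `11`. State S2 is a dead state reached once `11` has occurred; every other state accepts. S0 means no part of `11` is currently matched.
        0   1  
>* S0   S0  S1 
 * S1   S0  S2 
   S2   S2  S2 
(> = start, * = accepting)

start=S0; accept=S0,S1; S0-0>S0; S0-1>S1; S1-0>S0; S1-1>S2; S2-0>S2; S2-1>S2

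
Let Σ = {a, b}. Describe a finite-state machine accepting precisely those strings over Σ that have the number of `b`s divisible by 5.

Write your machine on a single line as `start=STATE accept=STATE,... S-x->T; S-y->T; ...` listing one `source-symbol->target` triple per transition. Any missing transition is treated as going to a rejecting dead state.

The only thing that matters is how many `b`s have appeared, reduced mod 5. Use one state per residue: S0 for 0, …, S4 for 4. Reading `b` moves to the next residue; anything else stays put. S0 is accepting.
A 5-state machine:
        a   b  
>* S0   S0  S1 
   S1   S1  S2 
   S2   S2  S3 
   S3   S3  S4 
   S4   S4  S0 
(> = start, * = accepting)

start=S0; accept=S0; S0-a->S0; S0-b->S1; S1-a->S1; S1-b->S2; S2-a->S2; S2-b->S3; S3-a->S3; S3-b->S4; S4-a->S4; S4-b->S0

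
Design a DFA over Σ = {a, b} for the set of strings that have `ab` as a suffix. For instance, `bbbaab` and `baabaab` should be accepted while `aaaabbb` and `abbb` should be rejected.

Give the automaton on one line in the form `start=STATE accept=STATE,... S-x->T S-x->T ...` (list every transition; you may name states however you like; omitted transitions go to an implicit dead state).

start=s0 accept=s2 s0-a->s1 s0-b->s0 s1-a->s1 s1-b->s2 s2-a->s1 s2-b->s0

Let each state record the length of the longest suffix of the input read so far that is also a prefix of `ab`. s1 means the last symbol is `a`; s2 means the last 2 symbols are `ab`. Accept only at s2, where the string currently ends in `ab`.
With 3 states:
        a   b  
>  s0   s1  s0 
   s1   s1  s2 
 * s2   s1  s0 
(> = start, * = accepting)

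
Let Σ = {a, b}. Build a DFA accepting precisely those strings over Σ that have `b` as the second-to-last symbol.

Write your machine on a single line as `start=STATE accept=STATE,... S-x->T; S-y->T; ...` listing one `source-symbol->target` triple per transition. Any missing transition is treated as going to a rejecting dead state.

Because acceptance depends on a position counted from the end, the machine has to buffer the most recent 2 symbols. Make each state the string of the last up-to-2 symbols read; on input `x` shift the window left and append `x`. Accept when the buffered window has length 2 and begins with `b`.
A 7-state machine:
        a   b  
>  q0   q1  q2 
   q1   q3  q4 
   q2   q5  q6 
   q3   q3  q4 
   q4   q5  q6 
 * q5   q3  q4 
 * q6   q5  q6 
(> = start, * = accepting)

start=q0; accept=q5,q6; q0-a->q1; q0-b->q2; q1-a->q3; q1-b->q4; q2-a->q5; q2-b->q6; q3-a->q3; q3-b->q4; q4-a->q5; q4-b->q6; q5-a->q3; q5-b->q4; q6-a->q5; q6-b->q6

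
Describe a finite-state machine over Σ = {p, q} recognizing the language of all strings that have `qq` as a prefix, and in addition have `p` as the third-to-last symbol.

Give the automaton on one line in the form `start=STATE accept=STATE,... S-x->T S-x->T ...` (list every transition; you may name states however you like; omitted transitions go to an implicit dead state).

Build one automaton per condition and run them in lockstep. The first has 4 states tracking whether the input so far still matches the prefix `qq`; the second has 15 states tracking the last 3 symbols read. A product state is a pair (one from each), accepting exactly when both do. Equivalent product states are then merged.
11 states suffice.
       p  q 
>  A   B  C 
   B   B  B 
   C   B  D 
   D   E  D 
   E   F  G 
   F   H  I 
   G   J  K 
 * H   H  I 
 * I   J  K 
 * J   F  G 
 * K   E  D 
(> = start, * = accepting)

start=A accept=H,I,J,K A-p->B A-q->C B-p->B B-q->B C-p->B C-q->D D-p->E D-q->D E-p->F E-q->G F-p->H F-q->I G-p->J G-q->K H-p->H H-q->I I-p->J I-q->K J-p->F J-q->G K-p->E K-q->D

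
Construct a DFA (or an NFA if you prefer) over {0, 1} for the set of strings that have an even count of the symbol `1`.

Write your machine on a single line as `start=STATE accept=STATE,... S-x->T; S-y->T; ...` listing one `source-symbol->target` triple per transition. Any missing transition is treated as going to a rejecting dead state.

Keep the running count of `1`s modulo 2: each `1` advances along the cycle q0 → q1 → q0 while other symbols loop. Accept at q0.
With 2 states:
        0   1  
>* q0   q0  q1 
   q1   q1  q0 
(> = start, * = accepting)

start=q0; accept=q0; q0-0->q0; q0-1->q1; q1-0->q1; q1-1->q0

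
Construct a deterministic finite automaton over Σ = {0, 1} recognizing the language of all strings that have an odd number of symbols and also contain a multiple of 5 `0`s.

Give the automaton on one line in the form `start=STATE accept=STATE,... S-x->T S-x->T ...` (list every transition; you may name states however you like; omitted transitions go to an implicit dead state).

Handle the two conditions separately and then intersect. One (2 states) tracks the input length modulo 2; the other (5 states) tracks the count of `0`s modulo 5. Each combined state is a pair, one component from each; accept when both components accept.
       0  1 
>  A   B  C 
   B   D  E 
 * C   E  A 
   D   F  G 
   E   G  B 
   F   H  I 
   G   I  D 
   H   C  J 
   I   J  F 
   J   A  H 
(> = start, * = accepting)

start=A accept=C A-0->B A-1->C B-0->D B-1->E C-0->E C-1->A D-0->F D-1->G E-0->G E-1->B F-0->H F-1->I G-0->I G-1->D H-0->C H-1->J I-0->J I-1->F J-0->A J-1->H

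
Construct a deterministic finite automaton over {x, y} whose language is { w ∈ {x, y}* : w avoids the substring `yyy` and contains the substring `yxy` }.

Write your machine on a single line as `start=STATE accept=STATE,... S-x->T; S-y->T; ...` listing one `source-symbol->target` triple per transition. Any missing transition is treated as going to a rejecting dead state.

start=s0; accept=s4,s6,s7; s0-x->s0; s0-y->s1; s1-x->s2; s1-y->s3; s2-x->s0; s2-y->s4; s3-x->s2; s3-y->s5; s4-x->s6; s4-y->s7; s5-x->s5; s5-y->s5; s6-x->s6; s6-y->s4; s7-x->s6; s7-y->s5

Handle the two conditions separately and then intersect. One (4 states) tracks partial matches of the forbidden pattern `yyy`; the other (4 states) tracks whether and how much of `yxy` has been seen. Each combined state is a pair, one component from each; accept when both components accept. After merging equivalent states the machine shrinks.
An 8-state machine:
        x   y  
>  s0   s0  s1 
   s1   s2  s3 
   s2   s0  s4 
   s3   s2  s5 
 * s4   s6  s7 
   s5   s5  s5 
 * s6   s6  s4 
 * s7   s6  s5 
(> = start, * = accepting)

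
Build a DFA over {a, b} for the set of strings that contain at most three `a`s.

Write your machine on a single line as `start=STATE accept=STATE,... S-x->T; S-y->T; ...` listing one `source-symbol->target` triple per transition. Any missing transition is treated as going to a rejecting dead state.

Count `a`s, saturating at 4: states S0 through S3 mean 0 through 3 `a`s seen; S4 means more than 3. Each `a` increments (capped at S4); other symbols loop. Accept from {S0, S1, S2, S3}.
With 5 states:
        a   b  
>* S0   S1  S0 
 * S1   S2  S1 
 * S2   S3  S2 
 * S3   S4  S3 
   S4   S4  S4 
(> = start, * = accepting)

start=S0; accept=S0,S1,S2,S3; S0-a->S1; S0-b->S0; S1-a->S2; S1-b->S1; S2-a->S3; S2-b->S2; S3-a->S4; S3-b->S3; S4-a->S4; S4-b->S4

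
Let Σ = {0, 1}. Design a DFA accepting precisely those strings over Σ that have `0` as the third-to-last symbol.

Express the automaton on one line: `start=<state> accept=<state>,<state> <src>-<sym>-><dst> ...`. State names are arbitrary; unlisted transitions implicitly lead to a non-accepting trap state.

A DFA must remember the last 3 symbols (since which symbol is third-to-last isn't known until the input ends). Use one state per possible window of the last ≤3 symbols; accept from those whose window starts with `0`.
A 15-state machine:
       0  1 
>  A   B  C 
   B   D  E 
   C   F  G 
   D   H  I 
   E   J  K 
   F   L  M 
   G   N  O 
 * H   H  I 
 * I   J  K 
 * J   L  M 
 * K   N  O 
   L   H  I 
   M   J  K 
   N   L  M 
   O   N  O 
(> = start, * = accepting)

start=A accept=H,I,J,K A-0->B A-1->C B-0->D B-1->E C-0->F C-1->G D-0->H D-1->I E-0->J E-1->K F-0->L F-1->M G-0->N G-1->O H-0->H H-1->I I-0->J I-1->K J-0->L J-1->M K-0->N K-1->O L-0->H L-1->I M-0->J M-1->K N-0->L N-1->M O-0->N O-1->O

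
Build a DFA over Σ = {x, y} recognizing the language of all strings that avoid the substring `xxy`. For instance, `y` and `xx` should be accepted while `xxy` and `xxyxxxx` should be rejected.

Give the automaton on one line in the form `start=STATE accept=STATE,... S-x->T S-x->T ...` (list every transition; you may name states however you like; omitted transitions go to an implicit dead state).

Track partial matches of the forbidden pattern `xxy`. State D is a dead state reached once `xxy` has occurred; every other state accepts. A means no part of `xxy` is currently matched.
4 states suffice.
       x  y 
>* A   B  A 
 * B   C  A 
 * C   C  D 
   D   D  D 
(> = start, * = accepting)

start=A accept=A,B,C A-x->B A-y->A B-x->C B-y->A C-x->C C-y->D D-x->D D-y->D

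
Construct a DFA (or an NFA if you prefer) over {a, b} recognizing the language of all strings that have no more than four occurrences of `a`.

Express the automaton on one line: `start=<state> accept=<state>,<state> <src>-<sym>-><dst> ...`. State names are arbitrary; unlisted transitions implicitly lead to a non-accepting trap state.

Count `a`s, saturating at 5: states q0 through q4 mean 0 through 4 `a`s seen; q5 means more than 4. Each `a` increments (capped at q5); other symbols loop. Accept from {q0, q1, q2, q3, q4}.
        a   b  
>* q0   q1  q0 
 * q1   q2  q1 
 * q2   q3  q2 
 * q3   q4  q3 
 * q4   q5  q4 
   q5   q5  q5 
(> = start, * = accepting)

start=q0 accept=q0,q1,q2,q3,q4 q0-a->q1 q0-b->q0 q1-a->q2 q1-b->q1 q2-a->q3 q2-b->q2 q3-a->q4 q3-b->q3 q4-a->q5 q4-b->q4 q5-a->q5 q5-b->q5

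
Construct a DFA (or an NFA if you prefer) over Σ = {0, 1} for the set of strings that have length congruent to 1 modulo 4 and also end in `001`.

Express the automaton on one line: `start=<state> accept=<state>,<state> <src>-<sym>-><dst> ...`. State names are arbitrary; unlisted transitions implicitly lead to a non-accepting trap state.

start=A accept=G A-0->B A-1->B B-0->C B-1->C C-0->D C-1->E D-0->F D-1->A E-0->A E-1->A F-0->B F-1->G G-0->C G-1->C

Handle the two conditions separately and then intersect. The first has 4 states tracking the input length modulo 4; the second has 4 states tracking how much of the suffix `001` has currently been matched. A product state is a pair (one from each), accepting exactly when both do. Equivalent product states are then merged.
With 7 states:
       0  1 
>  A   B  B 
   B   C  C 
   C   D  E 
   D   F  A 
   E   A  A 
   F   B  G 
 * G   C  C 
(> = start, * = accepting)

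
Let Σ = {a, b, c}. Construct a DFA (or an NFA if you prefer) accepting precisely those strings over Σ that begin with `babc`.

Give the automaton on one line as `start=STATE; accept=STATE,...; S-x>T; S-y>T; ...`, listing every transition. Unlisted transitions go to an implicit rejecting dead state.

start=S0; accept=S4; S0-a>S5; S0-b>S1; S0-c>S5; S1-a>S2; S1-b>S5; S1-c>S5; S2-a>S5; S2-b>S3; S2-c>S5; S3-a>S5; S3-b>S5; S3-c>S4; S4-a>S4; S4-b>S4; S4-c>S4; S5-a>S5; S5-b>S5; S5-c>S5

Check the first 4 symbols one by one: S0 through S3 record how many have matched `babc` so far; any wrong symbol goes to the dead state S5. After all 4 match we enter the accepting sink S4.
A 6-state machine:
        a   b   c  
>  S0   S5  S1  S5 
   S1   S2  S5  S5 
   S2   S5  S3  S5 
   S3   S5  S5  S4 
 * S4   S4  S4  S4 
   S5   S5  S5  S5 
(> = start, * = accepting)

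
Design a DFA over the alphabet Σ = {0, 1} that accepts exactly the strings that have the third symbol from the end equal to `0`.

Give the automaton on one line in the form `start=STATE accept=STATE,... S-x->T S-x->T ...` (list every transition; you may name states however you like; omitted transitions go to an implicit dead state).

start=A accept=H,I,J,K A-0->B A-1->C B-0->D B-1->E C-0->F C-1->G D-0->H D-1->I E-0->J E-1->K F-0->L F-1->M G-0->N G-1->O H-0->H H-1->I I-0->J I-1->K J-0->L J-1->M K-0->N K-1->O L-0->H L-1->I M-0->J M-1->K N-0->L N-1->M O-0->N O-1->O

A DFA must remember the last 3 symbols (since which symbol is third-to-last isn't known until the input ends). Use one state per possible window of the last ≤3 symbols; accept from those whose window starts with `0`.
With 15 states:
       0  1 
>  A   B  C 
   B   D  E 
   C   F  G 
   D   H  I 
   E   J  K 
   F   L  M 
   G   N  O 
 * H   H  I 
 * I   J  K 
 * J   L  M 
 * K   N  O 
   L   H  I 
   M   J  K 
   N   L  M 
   O   N  O 
(> = start, * = accepting)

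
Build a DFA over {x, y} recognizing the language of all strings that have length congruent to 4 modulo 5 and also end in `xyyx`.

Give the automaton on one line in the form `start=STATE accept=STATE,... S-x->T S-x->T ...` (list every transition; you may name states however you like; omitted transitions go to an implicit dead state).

start=q0 accept=q8 q0-x->q1 q0-y->q2 q1-x->q3 q1-y->q4 q2-x->q3 q2-y->q3 q3-x->q5 q3-y->q5 q4-x->q5 q4-y->q6 q5-x->q7 q5-y->q7 q6-x->q8 q6-y->q7 q7-x->q0 q7-y->q0 q8-x->q0 q8-y->q0

Run two small machines in parallel and take their product. The first has 5 states tracking the input length modulo 5; the second has 5 states tracking how much of the suffix `xyyx` has currently been matched. A product state is a pair (one from each), accepting exactly when both do. Minimizing collapses redundant product states.
With 9 states:
        x   y  
>  q0   q1  q2 
   q1   q3  q4 
   q2   q3  q3 
   q3   q5  q5 
   q4   q5  q6 
   q5   q7  q7 
   q6   q8  q7 
   q7   q0  q0 
 * q8   q0  q0 
(> = start, * = accepting)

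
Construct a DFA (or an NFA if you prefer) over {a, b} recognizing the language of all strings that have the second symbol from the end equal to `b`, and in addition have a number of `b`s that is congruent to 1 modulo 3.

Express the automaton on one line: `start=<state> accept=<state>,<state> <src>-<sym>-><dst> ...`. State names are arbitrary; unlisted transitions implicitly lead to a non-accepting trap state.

start=s0 accept=s5,s14 s0-a->s1 s0-b->s2 s1-a->s3 s1-b->s4 s2-a->s5 s2-b->s6 s3-a->s3 s3-b->s4 s4-a->s5 s4-b->s6 s5-a->s7 s5-b->s8 s6-a->s9 s6-b->s10 s7-a->s7 s7-b->s8 s8-a->s9 s8-b->s10 s9-a->s11 s9-b->s12 s10-a->s13 s10-b->s14 s11-a->s11 s11-b->s12 s12-a->s13 s12-b->s14 s13-a->s3 s13-b->s4 s14-a->s5 s14-b->s6

Handle the two conditions separately and then intersect. The first has 7 states tracking the last 2 symbols read; the second has 3 states tracking the count of `b`s modulo 3. A product state is a pair (one from each), accepting exactly when both do.
With 15 states:
          a    b  
>  s0     s1   s2 
   s1     s3   s4 
   s2     s5   s6 
   s3     s3   s4 
   s4     s5   s6 
 * s5     s7   s8 
   s6     s9  s10 
   s7     s7   s8 
   s8     s9  s10 
   s9    s11  s12 
   s10   s13  s14 
   s11   s11  s12 
   s12   s13  s14 
   s13    s3   s4 
 * s14    s5   s6 
(> = start, * = accepting)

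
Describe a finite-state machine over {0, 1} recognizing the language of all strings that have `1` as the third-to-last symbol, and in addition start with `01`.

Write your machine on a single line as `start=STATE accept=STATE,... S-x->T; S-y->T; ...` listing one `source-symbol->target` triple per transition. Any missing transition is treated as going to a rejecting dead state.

start=q0; accept=q6,q7,q8,q9; q0-0->q1; q0-1->q2; q1-0->q2; q1-1->q3; q2-0->q2; q2-1->q2; q3-0->q4; q3-1->q5; q4-0->q6; q4-1->q7; q5-0->q8; q5-1->q9; q6-0->q10; q6-1->q3; q7-0->q4; q7-1->q5; q8-0->q6; q8-1->q7; q9-0->q8; q9-1->q9; q10-0->q10; q10-1->q3

Build one automaton per condition and run them in lockstep. One (15 states) tracks the last 3 symbols read; the other (4 states) tracks whether the input so far still matches the prefix `01`. Each combined state is a pair, one component from each; accept when both components accept. Equivalent product states are then merged.
11 states suffice.
          0    1  
>  q0     q1   q2 
   q1     q2   q3 
   q2     q2   q2 
   q3     q4   q5 
   q4     q6   q7 
   q5     q8   q9 
 * q6    q10   q3 
 * q7     q4   q5 
 * q8     q6   q7 
 * q9     q8   q9 
   q10   q10   q3 
(> = start, * = accepting)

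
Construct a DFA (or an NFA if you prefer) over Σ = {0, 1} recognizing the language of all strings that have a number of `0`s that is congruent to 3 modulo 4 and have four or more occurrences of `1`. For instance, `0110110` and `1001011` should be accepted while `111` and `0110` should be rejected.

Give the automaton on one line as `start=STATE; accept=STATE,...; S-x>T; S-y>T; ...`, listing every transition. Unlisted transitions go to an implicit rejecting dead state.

start=S0; accept=S19; S0-0>S1; S0-1>S2; S1-0>S3; S1-1>S4; S2-0>S4; S2-1>S5; S3-0>S6; S3-1>S7; S4-0>S7; S4-1>S8; S5-0>S8; S5-1>S9; S6-0>S0; S6-1>S10; S7-0>S10; S7-1>S11; S8-0>S11; S8-1>S12; S9-0>S12; S9-1>S13; S10-0>S2; S10-1>S14; S11-0>S14; S11-1>S15; S12-0>S15; S12-1>S16; S13-0>S16; S13-1>S13; S14-0>S5; S14-1>S17; S15-0>S17; S15-1>S18; S16-0>S18; S16-1>S16; S17-0>S9; S17-1>S19; S18-0>S19; S18-1>S18; S19-0>S13; S19-1>S19

Handle the two conditions separately and then intersect. The first has 4 states tracking the count of `0`s modulo 4; the second has 6 states tracking the count of `1`s, saturating at 5. A product state is a pair (one from each), accepting exactly when both do. Equivalent product states are then merged.
With 20 states:
          0    1  
>  S0     S1   S2 
   S1     S3   S4 
   S2     S4   S5 
   S3     S6   S7 
   S4     S7   S8 
   S5     S8   S9 
   S6     S0  S10 
   S7    S10  S11 
   S8    S11  S12 
   S9    S12  S13 
   S10    S2  S14 
   S11   S14  S15 
   S12   S15  S16 
   S13   S16  S13 
   S14    S5  S17 
   S15   S17  S18 
   S16   S18  S16 
   S17    S9  S19 
   S18   S19  S18 
 * S19   S13  S19 
(> = start, * = accepting)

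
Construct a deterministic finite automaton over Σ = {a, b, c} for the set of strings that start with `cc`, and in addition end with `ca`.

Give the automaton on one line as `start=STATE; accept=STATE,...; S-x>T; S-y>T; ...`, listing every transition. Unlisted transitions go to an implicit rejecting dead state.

Run two small machines in parallel and take their product. One (4 states) tracks whether the input so far still matches the prefix `cc`; the other (3 states) tracks how much of the suffix `ca` has currently been matched. Each combined state is a pair, one component from each; accept when both components accept.
        a   b   c  
>  S0   S1  S1  S2 
   S1   S1  S1  S3 
   S2   S4  S1  S5 
   S3   S4  S1  S3 
   S4   S1  S1  S3 
   S5   S6  S7  S5 
 * S6   S7  S7  S5 
   S7   S7  S7  S5 
(> = start, * = accepting)

start=S0; accept=S6; S0-a>S1; S0-b>S1; S0-c>S2; S1-a>S1; S1-b>S1; S1-c>S3; S2-a>S4; S2-b>S1; S2-c>S5; S3-a>S4; S3-b>S1; S3-c>S3; S4-a>S1; S4-b>S1; S4-c>S3; S5-a>S6; S5-b>S7; S5-c>S5; S6-a>S7; S6-b>S7; S6-c>S5; S7-a>S7; S7-b>S7; S7-c>S5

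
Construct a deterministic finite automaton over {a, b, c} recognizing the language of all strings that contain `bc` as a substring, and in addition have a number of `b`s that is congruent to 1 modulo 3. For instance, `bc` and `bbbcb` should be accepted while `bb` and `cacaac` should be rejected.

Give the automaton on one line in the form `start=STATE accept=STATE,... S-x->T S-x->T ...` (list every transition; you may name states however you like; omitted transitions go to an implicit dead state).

Handle the two conditions separately and then intersect. The first has 3 states tracking whether and how much of `bc` has been seen; the second has 3 states tracking the count of `b`s modulo 3. A product state is a pair (one from each), accepting exactly when both do.
With 9 states:
        a   b   c  
>  s0   s0  s1  s0 
   s1   s2  s3  s4 
   s2   s2  s3  s2 
   s3   s5  s6  s7 
 * s4   s4  s7  s4 
   s5   s5  s6  s5 
   s6   s0  s1  s8 
   s7   s7  s8  s7 
   s8   s8  s4  s8 
(> = start, * = accepting)

start=s0 accept=s4 s0-a->s0 s0-b->s1 s0-c->s0 s1-a->s2 s1-b->s3 s1-c->s4 s2-a->s2 s2-b->s3 s2-c->s2 s3-a->s5 s3-b->s6 s3-c->s7 s4-a->s4 s4-b->s7 s4-c->s4 s5-a->s5 s5-b->s6 s5-c->s5 s6-a->s0 s6-b->s1 s6-c->s8 s7-a->s7 s7-b->s8 s7-c->s7 s8-a->s8 s8-b->s4 s8-c->s8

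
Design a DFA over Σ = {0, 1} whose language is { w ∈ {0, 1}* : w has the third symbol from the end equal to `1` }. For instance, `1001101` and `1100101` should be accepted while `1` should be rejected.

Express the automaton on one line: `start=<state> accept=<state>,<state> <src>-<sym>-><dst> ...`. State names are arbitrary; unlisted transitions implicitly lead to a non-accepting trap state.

A DFA must remember the last 3 symbols (since which symbol is third-to-last isn't known until the input ends). Use one state per possible window of the last ≤3 symbols; accept from those whose window starts with `1`.
With 15 states:
          0    1  
>  s0     s1   s2 
   s1     s3   s4 
   s2     s5   s6 
   s3     s7   s8 
   s4     s9  s10 
   s5    s11  s12 
   s6    s13  s14 
   s7     s7   s8 
   s8     s9  s10 
   s9    s11  s12 
   s10   s13  s14 
 * s11    s7   s8 
 * s12    s9  s10 
 * s13   s11  s12 
 * s14   s13  s14 
(> = start, * = accepting)

start=s0 accept=s11,s12,s13,s14 s0-0->s1 s0-1->s2 s1-0->s3 s1-1->s4 s2-0->s5 s2-1->s6 s3-0->s7 s3-1->s8 s4-0->s9 s4-1->s10 s5-0->s11 s5-1->s12 s6-0->s13 s6-1->s14 s7-0->s7 s7-1->s8 s8-0->s9 s8-1->s10 s9-0->s11 s9-1->s12 s10-0->s13 s10-1->s14 s11-0->s7 s11-1->s8 s12-0->s9 s12-1->s10 s13-0->s11 s13-1->s12 s14-0->s13 s14-1->s14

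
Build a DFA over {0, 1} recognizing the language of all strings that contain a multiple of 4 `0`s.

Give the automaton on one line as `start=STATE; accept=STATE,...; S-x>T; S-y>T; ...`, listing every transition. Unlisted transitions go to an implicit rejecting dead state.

start=q0; accept=q0; q0-0>q1; q0-1>q0; q1-0>q2; q1-1>q1; q2-0>q3; q2-1>q2; q3-0>q0; q3-1>q3

The only thing that matters is how many `0`s have appeared, reduced mod 4. Use one state per residue: q0 for 0, …, q3 for 3. Reading `0` moves to the next residue; anything else stays put. q0 is accepting.
        0   1  
>* q0   q1  q0 
   q1   q2  q1 
   q2   q3  q2 
   q3   q0  q3 
(> = start, * = accepting)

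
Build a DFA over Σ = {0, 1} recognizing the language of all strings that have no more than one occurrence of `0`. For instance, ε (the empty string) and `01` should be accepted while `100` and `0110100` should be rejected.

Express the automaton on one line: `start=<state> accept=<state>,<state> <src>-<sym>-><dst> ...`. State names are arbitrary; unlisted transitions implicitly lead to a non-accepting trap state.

start=S0 accept=S0,S1 S0-0->S1 S0-1->S0 S1-0->S2 S1-1->S1 S2-0->S2 S2-1->S2

Count `0`s, saturating at 2: state S0 means no `0` yet, S1 means one `0` seen, S2 means more than one. Each `0` increments (capped at S2); other symbols loop. Accept from {S0, S1}.
3 states suffice.
        0   1  
>* S0   S1  S0 
 * S1   S2  S1 
   S2   S2  S2 
(> = start, * = accepting)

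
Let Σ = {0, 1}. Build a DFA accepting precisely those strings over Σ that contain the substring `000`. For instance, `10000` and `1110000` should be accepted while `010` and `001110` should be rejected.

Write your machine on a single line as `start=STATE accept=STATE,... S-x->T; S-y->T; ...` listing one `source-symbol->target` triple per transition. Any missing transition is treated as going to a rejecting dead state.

start=q0; accept=q3; q0-0->q1; q0-1->q0; q1-0->q2; q1-1->q0; q2-0->q3; q2-1->q0; q3-0->q3; q3-1->q3

Track how much of `000` has been matched so far: state q0 is no progress, q3 is the absorbing accept state reached once `000` has occurred. Intermediate states record partial matches; on a mismatch, fall back to the longest reusable overlap.
A 4-state machine:
        0   1  
>  q0   q1  q0 
   q1   q2  q0 
   q2   q3  q0 
 * q3   q3  q3 
(> = start, * = accepting)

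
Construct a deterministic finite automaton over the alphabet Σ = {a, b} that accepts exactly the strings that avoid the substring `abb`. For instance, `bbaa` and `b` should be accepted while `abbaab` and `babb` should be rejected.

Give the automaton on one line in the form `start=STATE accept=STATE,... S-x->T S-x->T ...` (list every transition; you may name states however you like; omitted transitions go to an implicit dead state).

Track partial matches of the forbidden pattern `abb`. State q3 is a dead state reached once `abb` has occurred; every other state accepts. q0 means no part of `abb` is currently matched.
4 states suffice.
        a   b  
>* q0   q1  q0 
 * q1   q1  q2 
 * q2   q1  q3 
   q3   q3  q3 
(> = start, * = accepting)

start=q0 accept=q0,q1,q2 q0-a->q1 q0-b->q0 q1-a->q1 q1-b->q2 q2-a->q1 q2-b->q3 q3-a->q3 q3-b->q3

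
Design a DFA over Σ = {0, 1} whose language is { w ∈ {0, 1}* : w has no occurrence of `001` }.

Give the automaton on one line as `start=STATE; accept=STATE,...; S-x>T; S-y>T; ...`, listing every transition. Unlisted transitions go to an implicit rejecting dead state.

This is the complement of 'contains `001`'. Use the same substring-matching states — s0 through s3 holding how much of `001` has just been matched — but flip the accepting set: everything except the trap s3 accepts.
4 states suffice.
        0   1  
>* s0   s1  s0 
 * s1   s2  s0 
 * s2   s2  s3 
   s3   s3  s3 
(> = start, * = accepting)

start=s0; accept=s0,s1,s2; s0-0>s1; s0-1>s0; s1-0>s2; s1-1>s0; s2-0>s2; s2-1>s3; s3-0>s3; s3-1>s3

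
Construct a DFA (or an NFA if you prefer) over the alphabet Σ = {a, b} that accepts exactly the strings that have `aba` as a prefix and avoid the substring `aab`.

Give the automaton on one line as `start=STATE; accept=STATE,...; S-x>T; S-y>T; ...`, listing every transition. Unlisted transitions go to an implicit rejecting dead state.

start=s0; accept=s4,s5,s6; s0-a>s1; s0-b>s2; s1-a>s2; s1-b>s3; s2-a>s2; s2-b>s2; s3-a>s4; s3-b>s2; s4-a>s5; s4-b>s6; s5-a>s5; s5-b>s2; s6-a>s4; s6-b>s6

Run two small machines in parallel and take their product. One (5 states) tracks whether the input so far still matches the prefix `aba`; the other (4 states) tracks partial matches of the forbidden pattern `aab`. Each combined state is a pair, one component from each; accept when both components accept. Equivalent product states are then merged.
A 7-state machine:
        a   b  
>  s0   s1  s2 
   s1   s2  s3 
   s2   s2  s2 
   s3   s4  s2 
 * s4   s5  s6 
 * s5   s5  s2 
 * s6   s4  s6 
(> = start, * = accepting)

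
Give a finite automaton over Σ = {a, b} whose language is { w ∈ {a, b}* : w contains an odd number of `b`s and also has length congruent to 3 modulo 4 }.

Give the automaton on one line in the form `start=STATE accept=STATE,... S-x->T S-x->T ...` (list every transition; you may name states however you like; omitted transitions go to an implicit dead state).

Build one automaton per condition and run them in lockstep. The first has 2 states tracking the count of `b`s modulo 2; the second has 4 states tracking the input length modulo 4. A product state is a pair (one from each), accepting exactly when both do.
        a   b  
>  q0   q1  q2 
   q1   q3  q4 
   q2   q4  q3 
   q3   q5  q6 
   q4   q6  q5 
   q5   q0  q7 
 * q6   q7  q0 
   q7   q2  q1 
(> = start, * = accepting)

start=q0 accept=q6 q0-a->q1 q0-b->q2 q1-a->q3 q1-b->q4 q2-a->q4 q2-b->q3 q3-a->q5 q3-b->q6 q4-a->q6 q4-b->q5 q5-a->q0 q5-b->q7 q6-a->q7 q6-b->q0 q7-a->q2 q7-b->q1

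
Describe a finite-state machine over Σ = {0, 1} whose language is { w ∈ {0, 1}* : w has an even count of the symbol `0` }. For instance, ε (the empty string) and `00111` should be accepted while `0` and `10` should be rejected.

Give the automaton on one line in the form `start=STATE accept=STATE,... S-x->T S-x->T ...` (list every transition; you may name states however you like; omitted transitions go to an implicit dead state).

The only thing that matters is how many `0`s have appeared, reduced mod 2. Use one state per residue: A for 0, …, B for 1. Reading `0` moves to the next residue; anything else stays put. A is accepting.
2 states suffice.
       0  1 
>* A   B  A 
   B   A  B 
(> = start, * = accepting)

start=A accept=A A-0->B A-1->A B-0->A B-1->B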